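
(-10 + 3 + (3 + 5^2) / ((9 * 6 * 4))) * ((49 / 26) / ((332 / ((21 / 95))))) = -127253 / 14760720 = -0.01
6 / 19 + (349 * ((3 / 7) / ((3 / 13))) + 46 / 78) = 3366614 / 5187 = 649.05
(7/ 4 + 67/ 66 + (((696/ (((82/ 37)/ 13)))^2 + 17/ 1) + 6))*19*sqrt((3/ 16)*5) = 306634373.73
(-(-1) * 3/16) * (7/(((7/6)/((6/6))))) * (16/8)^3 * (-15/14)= -135/14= -9.64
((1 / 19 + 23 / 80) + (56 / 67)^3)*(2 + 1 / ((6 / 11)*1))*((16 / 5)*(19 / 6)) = 9715908193 / 270686700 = 35.89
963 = 963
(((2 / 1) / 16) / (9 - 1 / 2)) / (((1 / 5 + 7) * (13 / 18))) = 5 / 1768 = 0.00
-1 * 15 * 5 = -75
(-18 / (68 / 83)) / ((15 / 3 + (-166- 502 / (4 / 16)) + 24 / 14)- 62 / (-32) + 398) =13944 / 1121677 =0.01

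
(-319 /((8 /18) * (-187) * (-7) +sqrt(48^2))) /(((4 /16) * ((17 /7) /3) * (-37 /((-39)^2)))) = 7054047 /68561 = 102.89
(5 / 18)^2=25 / 324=0.08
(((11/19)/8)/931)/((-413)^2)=11/24137560328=0.00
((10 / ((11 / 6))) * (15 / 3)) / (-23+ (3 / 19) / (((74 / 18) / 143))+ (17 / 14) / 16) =-47241600 / 30195451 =-1.56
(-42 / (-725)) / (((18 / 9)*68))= 21 / 49300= 0.00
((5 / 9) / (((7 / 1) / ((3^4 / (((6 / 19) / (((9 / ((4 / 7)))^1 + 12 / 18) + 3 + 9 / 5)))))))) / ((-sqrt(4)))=-24187 / 112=-215.96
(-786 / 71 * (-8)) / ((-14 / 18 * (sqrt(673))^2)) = -56592 / 334481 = -0.17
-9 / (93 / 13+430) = -117 / 5683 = -0.02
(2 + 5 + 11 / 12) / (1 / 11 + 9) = 209 / 240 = 0.87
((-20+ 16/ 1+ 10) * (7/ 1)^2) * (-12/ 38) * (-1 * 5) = 8820/ 19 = 464.21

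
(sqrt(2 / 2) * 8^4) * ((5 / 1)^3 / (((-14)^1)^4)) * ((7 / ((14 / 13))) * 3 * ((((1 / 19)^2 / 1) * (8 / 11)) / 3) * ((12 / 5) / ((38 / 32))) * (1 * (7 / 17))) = 63897600 / 439943119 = 0.15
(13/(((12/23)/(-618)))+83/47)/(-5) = 1447293/470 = 3079.35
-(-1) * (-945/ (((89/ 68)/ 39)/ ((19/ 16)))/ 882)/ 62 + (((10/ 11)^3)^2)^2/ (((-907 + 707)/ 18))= -620832453923316555/ 969799475833802768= -0.64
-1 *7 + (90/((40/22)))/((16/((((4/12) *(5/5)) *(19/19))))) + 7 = 33/32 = 1.03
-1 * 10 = -10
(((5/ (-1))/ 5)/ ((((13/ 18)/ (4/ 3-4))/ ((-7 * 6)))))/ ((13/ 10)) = -20160/ 169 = -119.29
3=3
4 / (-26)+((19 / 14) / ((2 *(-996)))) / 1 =-56023 / 362544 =-0.15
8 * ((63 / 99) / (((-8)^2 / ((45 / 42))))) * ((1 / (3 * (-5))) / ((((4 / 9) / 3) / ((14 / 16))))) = -189 / 5632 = -0.03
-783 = -783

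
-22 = -22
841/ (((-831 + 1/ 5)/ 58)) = -121945/ 2077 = -58.71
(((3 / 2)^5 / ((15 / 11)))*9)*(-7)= -56133 / 160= -350.83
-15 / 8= -1.88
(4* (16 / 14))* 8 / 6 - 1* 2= 4.10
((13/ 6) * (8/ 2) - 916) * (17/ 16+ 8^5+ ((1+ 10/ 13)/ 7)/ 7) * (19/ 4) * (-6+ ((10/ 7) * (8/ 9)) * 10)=-607430838816199/ 642096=-946012494.73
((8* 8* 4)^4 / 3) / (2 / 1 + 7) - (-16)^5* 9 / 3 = 4379901952 / 27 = 162218590.81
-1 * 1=-1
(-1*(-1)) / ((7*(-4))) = -1 / 28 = -0.04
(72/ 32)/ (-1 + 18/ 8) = 9/ 5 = 1.80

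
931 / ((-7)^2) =19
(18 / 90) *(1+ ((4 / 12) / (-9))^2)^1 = 146 / 729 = 0.20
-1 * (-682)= 682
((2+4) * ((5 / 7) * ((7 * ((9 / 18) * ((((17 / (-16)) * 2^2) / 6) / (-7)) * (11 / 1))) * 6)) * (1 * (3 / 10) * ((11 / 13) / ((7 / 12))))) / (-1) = -55539 / 1274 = -43.59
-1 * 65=-65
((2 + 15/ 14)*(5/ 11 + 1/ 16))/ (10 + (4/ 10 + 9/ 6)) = 2795/ 20944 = 0.13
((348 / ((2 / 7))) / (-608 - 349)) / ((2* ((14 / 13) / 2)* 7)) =-13 / 77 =-0.17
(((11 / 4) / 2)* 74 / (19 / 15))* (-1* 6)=-18315 / 38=-481.97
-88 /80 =-1.10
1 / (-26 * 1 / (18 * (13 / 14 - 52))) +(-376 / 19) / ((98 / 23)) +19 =92565 / 1862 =49.71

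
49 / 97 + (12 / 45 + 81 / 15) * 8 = 13339 / 291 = 45.84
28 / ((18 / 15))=70 / 3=23.33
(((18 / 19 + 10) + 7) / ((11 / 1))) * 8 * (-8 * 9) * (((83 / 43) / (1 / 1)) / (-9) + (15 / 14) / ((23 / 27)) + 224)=-27819196640 / 131537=-211493.32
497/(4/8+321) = 1.55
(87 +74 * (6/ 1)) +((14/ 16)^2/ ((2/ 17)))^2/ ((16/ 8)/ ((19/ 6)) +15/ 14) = 2062815493/ 3710976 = 555.87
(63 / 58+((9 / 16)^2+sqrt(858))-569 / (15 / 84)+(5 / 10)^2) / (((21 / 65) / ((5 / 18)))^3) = -270546413678125 / 133657122816+34328125 * sqrt(858) / 54010152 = -2005.57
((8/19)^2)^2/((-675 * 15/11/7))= -315392/1319500125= -0.00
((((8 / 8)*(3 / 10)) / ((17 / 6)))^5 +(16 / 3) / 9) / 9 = 70994444323 / 1078203909375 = 0.07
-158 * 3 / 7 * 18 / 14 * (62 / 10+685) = -14743296 / 245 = -60176.72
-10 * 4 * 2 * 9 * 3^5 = -174960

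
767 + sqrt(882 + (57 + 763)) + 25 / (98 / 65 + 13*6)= sqrt(1702) + 3965481 / 5168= 808.57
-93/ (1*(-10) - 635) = 31/ 215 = 0.14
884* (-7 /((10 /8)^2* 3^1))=-99008 /75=-1320.11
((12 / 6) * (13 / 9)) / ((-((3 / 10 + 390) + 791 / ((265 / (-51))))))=-13780 / 1135593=-0.01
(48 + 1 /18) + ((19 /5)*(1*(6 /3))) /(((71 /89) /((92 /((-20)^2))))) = 4013456 /79875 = 50.25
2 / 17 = 0.12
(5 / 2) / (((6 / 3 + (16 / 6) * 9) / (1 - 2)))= -0.10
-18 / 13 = -1.38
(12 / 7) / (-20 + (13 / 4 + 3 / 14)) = -48 / 463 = -0.10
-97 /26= -3.73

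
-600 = -600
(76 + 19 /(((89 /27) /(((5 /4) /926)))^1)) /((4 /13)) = 325733473 /1318624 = 247.03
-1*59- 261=-320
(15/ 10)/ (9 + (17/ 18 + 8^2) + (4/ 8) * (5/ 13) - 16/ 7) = 2457/ 117692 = 0.02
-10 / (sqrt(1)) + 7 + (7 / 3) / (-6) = -61 / 18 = -3.39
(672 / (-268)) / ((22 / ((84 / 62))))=-3528 / 22847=-0.15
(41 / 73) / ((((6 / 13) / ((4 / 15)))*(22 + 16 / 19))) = 10127 / 712845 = 0.01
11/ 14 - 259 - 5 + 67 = -2747/ 14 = -196.21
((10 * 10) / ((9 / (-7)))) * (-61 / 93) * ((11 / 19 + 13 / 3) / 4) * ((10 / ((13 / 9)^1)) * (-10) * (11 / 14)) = -3407.92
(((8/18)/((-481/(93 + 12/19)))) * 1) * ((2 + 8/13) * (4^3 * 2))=-10322944/356421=-28.96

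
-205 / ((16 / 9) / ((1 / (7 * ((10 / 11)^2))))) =-44649 / 2240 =-19.93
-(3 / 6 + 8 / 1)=-17 / 2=-8.50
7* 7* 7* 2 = 686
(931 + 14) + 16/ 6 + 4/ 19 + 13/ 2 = 108799/ 114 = 954.38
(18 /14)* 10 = 90 /7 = 12.86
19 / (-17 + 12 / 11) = -209 / 175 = -1.19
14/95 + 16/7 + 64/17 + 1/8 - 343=-30449087/90440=-336.68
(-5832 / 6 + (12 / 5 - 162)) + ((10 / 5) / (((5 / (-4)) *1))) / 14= -7922 / 7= -1131.71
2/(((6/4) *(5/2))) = 8/15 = 0.53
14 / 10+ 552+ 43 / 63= 174536 / 315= 554.08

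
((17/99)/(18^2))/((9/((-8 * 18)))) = -68/8019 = -0.01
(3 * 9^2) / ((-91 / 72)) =-17496 / 91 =-192.26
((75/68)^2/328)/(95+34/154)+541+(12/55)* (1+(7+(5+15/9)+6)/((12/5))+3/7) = 465033605694433/856258411008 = 543.10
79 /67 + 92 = 6243 /67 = 93.18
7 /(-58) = -7 /58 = -0.12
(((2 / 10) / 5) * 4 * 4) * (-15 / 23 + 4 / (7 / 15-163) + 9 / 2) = 2.45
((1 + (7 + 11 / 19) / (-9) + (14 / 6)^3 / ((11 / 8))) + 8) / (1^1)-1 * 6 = 64313 / 5643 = 11.40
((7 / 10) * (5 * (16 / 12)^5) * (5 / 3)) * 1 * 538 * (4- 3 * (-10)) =327792640 / 729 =449646.97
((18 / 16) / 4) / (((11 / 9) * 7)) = 81 / 2464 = 0.03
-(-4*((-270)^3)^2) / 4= 387420489000000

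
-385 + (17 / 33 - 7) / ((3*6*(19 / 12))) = -724613 / 1881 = -385.23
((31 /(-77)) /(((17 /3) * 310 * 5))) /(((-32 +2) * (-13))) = -0.00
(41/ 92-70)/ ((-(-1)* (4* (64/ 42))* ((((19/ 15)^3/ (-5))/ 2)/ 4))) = 2267645625/ 10096448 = 224.60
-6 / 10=-3 / 5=-0.60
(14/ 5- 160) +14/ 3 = -2288/ 15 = -152.53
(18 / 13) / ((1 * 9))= 2 / 13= 0.15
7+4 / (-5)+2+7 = 76 / 5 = 15.20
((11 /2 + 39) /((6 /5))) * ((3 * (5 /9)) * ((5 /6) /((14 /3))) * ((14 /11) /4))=11125 /3168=3.51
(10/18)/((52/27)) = 15/52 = 0.29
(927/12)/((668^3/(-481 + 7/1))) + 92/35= 54843721133/20865434240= 2.63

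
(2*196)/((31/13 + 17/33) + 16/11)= 42042/467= 90.03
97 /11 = 8.82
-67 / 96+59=5597 / 96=58.30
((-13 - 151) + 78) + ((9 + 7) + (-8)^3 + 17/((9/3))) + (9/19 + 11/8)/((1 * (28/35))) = -1047017/1824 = -574.02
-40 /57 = -0.70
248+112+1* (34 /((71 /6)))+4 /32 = 206183 /568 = 363.00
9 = 9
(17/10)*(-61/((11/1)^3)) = -1037/13310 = -0.08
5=5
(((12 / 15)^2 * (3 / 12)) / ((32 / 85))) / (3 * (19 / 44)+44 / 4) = 187 / 5410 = 0.03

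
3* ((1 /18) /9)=1 /54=0.02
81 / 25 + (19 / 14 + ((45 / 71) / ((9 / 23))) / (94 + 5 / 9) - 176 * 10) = -1613989407 / 919450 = -1755.39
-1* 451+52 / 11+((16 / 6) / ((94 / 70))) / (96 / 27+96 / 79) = -97735307 / 219208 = -445.86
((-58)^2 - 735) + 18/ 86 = 113056/ 43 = 2629.21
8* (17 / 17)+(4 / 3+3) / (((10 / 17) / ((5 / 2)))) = 317 / 12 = 26.42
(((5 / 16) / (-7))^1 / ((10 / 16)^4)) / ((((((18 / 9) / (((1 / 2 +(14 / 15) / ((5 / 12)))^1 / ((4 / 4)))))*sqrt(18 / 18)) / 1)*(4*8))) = -274 / 21875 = -0.01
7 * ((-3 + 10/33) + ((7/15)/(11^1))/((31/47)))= -94262/5115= -18.43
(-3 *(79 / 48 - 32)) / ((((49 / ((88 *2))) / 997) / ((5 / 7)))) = 79894595 / 343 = 232928.85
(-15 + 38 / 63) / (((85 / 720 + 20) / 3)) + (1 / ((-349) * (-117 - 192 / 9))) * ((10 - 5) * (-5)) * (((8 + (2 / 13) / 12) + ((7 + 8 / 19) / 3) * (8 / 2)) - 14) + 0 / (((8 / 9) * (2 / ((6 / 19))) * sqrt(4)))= -623574190573 / 290186365742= -2.15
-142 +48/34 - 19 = -2713/17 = -159.59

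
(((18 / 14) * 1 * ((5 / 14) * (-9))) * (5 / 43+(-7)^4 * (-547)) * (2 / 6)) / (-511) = -3811989330 / 1076677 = -3540.51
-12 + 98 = 86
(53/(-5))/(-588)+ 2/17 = 6781/49980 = 0.14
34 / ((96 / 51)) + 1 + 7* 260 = 29425 / 16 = 1839.06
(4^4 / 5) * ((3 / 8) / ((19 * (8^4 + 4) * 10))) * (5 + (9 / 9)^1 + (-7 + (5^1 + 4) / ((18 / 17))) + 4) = 138 / 486875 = 0.00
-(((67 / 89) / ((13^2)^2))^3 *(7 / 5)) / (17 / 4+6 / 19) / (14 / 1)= -11428994 / 28496382182182384534415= -0.00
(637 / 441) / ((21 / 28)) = 52 / 27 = 1.93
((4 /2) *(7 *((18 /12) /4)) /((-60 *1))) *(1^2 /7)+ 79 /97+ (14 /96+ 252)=368039 /1455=252.95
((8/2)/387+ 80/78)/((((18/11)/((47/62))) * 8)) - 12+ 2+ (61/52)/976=-9.94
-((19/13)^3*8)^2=-3010936384/4826809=-623.79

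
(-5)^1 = -5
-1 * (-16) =16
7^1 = 7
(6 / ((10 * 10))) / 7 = 3 / 350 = 0.01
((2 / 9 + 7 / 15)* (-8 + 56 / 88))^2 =77841 / 3025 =25.73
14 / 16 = 7 / 8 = 0.88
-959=-959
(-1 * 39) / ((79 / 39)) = -1521 / 79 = -19.25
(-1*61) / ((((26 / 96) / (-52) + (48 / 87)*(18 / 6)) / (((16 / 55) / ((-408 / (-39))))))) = -1.03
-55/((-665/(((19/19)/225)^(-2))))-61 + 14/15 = 8233292/1995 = 4126.96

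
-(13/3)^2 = -169/9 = -18.78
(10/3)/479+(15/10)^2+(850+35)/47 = 5696711/270156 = 21.09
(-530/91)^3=-148877000/753571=-197.56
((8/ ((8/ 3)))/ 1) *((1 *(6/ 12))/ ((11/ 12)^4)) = 31104/ 14641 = 2.12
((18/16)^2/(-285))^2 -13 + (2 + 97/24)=-771671413/110899200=-6.96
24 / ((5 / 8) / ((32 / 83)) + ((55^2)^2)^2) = 6144 / 21435888100000415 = 0.00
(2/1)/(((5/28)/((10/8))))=14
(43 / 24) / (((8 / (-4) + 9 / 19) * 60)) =-817 / 41760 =-0.02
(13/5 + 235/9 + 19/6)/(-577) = -2869/51930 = -0.06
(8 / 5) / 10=4 / 25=0.16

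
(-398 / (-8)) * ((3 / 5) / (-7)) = -597 / 140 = -4.26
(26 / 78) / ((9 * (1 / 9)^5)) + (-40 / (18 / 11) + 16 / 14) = 136313 / 63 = 2163.70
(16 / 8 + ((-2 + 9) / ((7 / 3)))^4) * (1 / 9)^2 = 83 / 81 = 1.02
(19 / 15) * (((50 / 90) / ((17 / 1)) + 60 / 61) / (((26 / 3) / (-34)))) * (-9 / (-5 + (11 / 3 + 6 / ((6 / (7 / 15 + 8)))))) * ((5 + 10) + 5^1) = 10812900 / 84851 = 127.43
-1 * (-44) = 44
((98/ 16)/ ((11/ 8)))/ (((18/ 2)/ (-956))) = -46844/ 99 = -473.17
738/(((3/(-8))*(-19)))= 1968/19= 103.58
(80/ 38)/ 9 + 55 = 9445/ 171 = 55.23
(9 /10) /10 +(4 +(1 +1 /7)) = 3663 /700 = 5.23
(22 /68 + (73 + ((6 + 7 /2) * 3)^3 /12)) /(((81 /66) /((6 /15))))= 88759 /136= 652.64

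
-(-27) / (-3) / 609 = -3 / 203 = -0.01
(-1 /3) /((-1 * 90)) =1 /270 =0.00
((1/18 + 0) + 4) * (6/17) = 73/51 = 1.43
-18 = -18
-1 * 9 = -9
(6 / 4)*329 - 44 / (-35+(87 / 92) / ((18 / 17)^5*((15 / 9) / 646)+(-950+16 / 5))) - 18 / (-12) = 1156451856161961909 / 2330348200335355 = 496.26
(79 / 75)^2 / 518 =6241 / 2913750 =0.00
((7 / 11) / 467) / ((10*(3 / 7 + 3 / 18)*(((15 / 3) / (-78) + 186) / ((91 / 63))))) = 16562 / 9312738875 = 0.00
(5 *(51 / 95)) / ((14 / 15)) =765 / 266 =2.88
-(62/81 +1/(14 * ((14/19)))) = -13691/15876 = -0.86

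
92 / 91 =1.01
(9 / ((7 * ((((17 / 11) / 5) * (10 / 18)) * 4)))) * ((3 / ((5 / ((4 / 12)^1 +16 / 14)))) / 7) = 27621 / 116620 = 0.24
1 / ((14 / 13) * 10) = 13 / 140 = 0.09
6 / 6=1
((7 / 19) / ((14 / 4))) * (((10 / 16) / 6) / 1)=5 / 456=0.01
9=9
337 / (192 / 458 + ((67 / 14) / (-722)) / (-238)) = 185655394792 / 230962927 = 803.83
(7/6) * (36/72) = 0.58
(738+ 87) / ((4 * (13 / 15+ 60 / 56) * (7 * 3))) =375 / 74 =5.07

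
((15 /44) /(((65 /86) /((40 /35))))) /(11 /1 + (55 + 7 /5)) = 2580 /337337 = 0.01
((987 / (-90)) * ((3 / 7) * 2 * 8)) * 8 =-3008 / 5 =-601.60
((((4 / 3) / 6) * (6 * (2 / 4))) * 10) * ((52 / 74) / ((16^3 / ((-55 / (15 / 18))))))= -715 / 9472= -0.08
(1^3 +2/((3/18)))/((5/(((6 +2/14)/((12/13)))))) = 7267/420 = 17.30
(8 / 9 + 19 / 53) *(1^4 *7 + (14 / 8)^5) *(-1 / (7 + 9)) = -1.83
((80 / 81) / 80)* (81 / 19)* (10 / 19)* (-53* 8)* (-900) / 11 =3816000 / 3971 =960.97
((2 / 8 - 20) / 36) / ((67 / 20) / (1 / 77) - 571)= 395 / 225396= 0.00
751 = 751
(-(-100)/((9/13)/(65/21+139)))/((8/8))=3879200/189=20524.87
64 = 64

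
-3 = -3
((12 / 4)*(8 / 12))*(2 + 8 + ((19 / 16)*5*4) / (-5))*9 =189 / 2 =94.50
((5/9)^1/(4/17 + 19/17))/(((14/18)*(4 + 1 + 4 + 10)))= 85/3059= 0.03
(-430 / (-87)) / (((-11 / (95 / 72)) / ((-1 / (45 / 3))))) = 4085 / 103356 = 0.04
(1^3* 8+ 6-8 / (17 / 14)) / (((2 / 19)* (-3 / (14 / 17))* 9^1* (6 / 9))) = -931 / 289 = -3.22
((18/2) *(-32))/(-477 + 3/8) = 768/1271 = 0.60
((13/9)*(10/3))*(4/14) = 260/189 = 1.38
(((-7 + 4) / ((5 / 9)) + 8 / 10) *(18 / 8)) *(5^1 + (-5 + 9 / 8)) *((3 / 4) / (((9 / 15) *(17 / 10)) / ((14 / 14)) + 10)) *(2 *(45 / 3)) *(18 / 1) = -3772575 / 8816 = -427.92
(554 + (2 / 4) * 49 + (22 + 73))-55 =1237 / 2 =618.50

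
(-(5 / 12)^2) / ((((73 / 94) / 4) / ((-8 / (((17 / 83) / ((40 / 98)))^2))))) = 12951320000 / 455885073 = 28.41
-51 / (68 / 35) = -105 / 4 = -26.25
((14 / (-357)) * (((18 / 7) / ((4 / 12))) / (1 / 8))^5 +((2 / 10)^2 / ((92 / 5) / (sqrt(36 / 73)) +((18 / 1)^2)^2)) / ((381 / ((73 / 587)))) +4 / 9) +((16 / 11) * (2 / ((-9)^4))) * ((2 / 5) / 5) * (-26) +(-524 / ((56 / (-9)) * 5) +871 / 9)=-1672642601809323055970598572672230439 / 47644877147862151806025989150 - 1679 * sqrt(73) / 462108931762788670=-35106452.19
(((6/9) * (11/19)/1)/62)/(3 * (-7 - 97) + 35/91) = -143/7158117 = -0.00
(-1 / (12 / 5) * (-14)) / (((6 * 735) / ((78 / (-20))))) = -13 / 2520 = -0.01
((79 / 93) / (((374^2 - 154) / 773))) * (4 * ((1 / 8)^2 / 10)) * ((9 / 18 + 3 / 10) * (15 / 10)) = 61067 / 1732552800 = 0.00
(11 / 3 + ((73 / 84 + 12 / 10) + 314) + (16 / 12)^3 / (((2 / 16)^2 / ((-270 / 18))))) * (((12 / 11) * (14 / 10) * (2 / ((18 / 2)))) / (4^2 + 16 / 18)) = -2464333 / 62700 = -39.30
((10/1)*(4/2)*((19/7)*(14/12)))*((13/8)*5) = 6175/12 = 514.58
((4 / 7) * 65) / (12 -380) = -65 / 644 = -0.10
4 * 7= 28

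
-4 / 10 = -2 / 5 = -0.40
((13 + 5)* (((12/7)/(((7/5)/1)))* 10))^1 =10800/49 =220.41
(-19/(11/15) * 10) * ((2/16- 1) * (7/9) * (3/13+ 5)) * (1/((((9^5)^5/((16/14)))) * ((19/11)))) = 23800/27998021519982250962039711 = 0.00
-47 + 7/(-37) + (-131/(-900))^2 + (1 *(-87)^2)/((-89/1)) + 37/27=-349000328827/2667330000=-130.84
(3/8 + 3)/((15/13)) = 117/40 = 2.92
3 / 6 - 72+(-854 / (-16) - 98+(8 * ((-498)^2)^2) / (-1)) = -3936382977953 / 8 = -492047872244.12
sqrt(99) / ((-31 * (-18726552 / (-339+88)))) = -251 * sqrt(11) / 193507704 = -0.00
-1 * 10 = -10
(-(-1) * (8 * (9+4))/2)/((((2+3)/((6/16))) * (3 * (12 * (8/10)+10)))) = 13/196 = 0.07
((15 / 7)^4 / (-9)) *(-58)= 326250 / 2401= 135.88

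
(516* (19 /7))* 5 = 49020 /7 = 7002.86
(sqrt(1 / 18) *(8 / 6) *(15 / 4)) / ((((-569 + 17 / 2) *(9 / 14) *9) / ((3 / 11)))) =-70 *sqrt(2) / 998811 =-0.00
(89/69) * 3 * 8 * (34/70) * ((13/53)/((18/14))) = 157352/54855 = 2.87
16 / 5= 3.20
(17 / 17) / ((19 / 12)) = 0.63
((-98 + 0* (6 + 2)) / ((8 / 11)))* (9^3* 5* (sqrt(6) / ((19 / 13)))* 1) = -25540515* sqrt(6) / 76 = -823174.07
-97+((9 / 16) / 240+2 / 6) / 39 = -14525431 / 149760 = -96.99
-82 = -82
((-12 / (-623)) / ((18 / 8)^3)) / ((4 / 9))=64 / 16821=0.00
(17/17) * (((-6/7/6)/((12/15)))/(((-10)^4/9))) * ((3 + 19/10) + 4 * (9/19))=-11619/10640000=-0.00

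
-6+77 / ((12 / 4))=59 / 3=19.67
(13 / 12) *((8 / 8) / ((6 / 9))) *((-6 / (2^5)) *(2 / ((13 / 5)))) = -15 / 64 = -0.23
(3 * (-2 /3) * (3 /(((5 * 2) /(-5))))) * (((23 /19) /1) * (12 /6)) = 138 /19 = 7.26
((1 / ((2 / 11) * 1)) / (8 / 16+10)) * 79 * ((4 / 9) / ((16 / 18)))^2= 869 / 84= 10.35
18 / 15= 6 / 5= 1.20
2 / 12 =1 / 6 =0.17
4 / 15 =0.27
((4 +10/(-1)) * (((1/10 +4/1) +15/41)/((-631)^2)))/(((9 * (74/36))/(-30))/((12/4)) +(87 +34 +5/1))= -197748/369637940443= -0.00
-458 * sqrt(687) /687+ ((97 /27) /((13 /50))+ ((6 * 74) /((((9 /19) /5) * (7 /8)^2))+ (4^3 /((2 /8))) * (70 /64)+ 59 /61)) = 6731428391 /1049139 - 2 * sqrt(687) /3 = 6398.67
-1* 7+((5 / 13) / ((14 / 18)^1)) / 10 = -1265 / 182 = -6.95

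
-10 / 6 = -1.67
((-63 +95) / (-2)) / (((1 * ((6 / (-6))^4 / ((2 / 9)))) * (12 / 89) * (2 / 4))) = -1424 / 27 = -52.74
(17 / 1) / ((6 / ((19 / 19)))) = 17 / 6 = 2.83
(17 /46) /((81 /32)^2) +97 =14646295 /150903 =97.06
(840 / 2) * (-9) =-3780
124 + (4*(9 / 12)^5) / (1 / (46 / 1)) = 167.66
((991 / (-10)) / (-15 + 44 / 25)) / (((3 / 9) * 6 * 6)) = 4955 / 7944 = 0.62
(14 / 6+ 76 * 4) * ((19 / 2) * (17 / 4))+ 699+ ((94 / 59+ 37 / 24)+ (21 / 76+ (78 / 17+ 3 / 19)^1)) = 498354487 / 38114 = 13075.37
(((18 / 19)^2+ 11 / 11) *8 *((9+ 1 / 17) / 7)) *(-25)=-3014000 / 6137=-491.12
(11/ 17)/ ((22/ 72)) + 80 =1396/ 17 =82.12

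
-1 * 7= -7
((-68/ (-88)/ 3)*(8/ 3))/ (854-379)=68/ 47025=0.00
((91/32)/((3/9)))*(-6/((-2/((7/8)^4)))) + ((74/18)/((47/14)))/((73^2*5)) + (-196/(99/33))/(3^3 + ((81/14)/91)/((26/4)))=346496537622053959/27535224807751680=12.58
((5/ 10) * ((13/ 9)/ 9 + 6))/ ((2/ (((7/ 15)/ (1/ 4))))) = 3493/ 1215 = 2.87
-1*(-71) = 71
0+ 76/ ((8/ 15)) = 285/ 2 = 142.50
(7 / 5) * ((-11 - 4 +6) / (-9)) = 7 / 5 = 1.40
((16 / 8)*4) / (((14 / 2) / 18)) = 144 / 7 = 20.57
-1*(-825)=825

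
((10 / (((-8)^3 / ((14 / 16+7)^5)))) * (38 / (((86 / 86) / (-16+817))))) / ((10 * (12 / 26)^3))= -1229009265561987 / 67108864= -18313665.17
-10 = -10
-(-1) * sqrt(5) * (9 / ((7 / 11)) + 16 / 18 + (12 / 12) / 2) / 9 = 1957 * sqrt(5) / 1134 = 3.86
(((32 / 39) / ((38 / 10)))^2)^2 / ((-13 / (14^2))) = -128450560000 / 3919369279293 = -0.03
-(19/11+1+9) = -129/11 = -11.73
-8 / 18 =-4 / 9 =-0.44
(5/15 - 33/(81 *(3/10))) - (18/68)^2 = -102509/93636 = -1.09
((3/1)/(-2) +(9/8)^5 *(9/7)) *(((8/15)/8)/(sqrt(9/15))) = 62459 *sqrt(15)/3440640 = 0.07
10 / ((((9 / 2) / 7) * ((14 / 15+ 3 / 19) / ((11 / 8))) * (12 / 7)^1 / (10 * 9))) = 1280125 / 1244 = 1029.04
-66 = -66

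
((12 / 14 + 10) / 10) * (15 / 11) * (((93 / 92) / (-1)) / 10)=-5301 / 35420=-0.15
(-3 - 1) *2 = -8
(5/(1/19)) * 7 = 665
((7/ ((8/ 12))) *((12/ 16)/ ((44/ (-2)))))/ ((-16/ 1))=63/ 2816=0.02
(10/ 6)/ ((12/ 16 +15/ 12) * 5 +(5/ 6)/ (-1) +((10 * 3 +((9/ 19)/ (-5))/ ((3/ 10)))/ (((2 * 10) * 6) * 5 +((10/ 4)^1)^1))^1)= 228950/ 1265993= 0.18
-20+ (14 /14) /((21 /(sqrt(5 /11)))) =-20+ sqrt(55) /231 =-19.97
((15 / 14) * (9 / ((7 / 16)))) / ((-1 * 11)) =-2.00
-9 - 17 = -26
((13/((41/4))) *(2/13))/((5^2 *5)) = 8/5125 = 0.00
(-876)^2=767376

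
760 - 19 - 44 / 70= 25913 / 35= 740.37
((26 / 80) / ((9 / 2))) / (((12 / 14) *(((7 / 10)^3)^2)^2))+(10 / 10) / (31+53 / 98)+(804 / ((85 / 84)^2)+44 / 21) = 945966364313816752174 / 1192282201481730975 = 793.41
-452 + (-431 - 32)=-915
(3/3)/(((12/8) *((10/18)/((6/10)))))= 18/25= 0.72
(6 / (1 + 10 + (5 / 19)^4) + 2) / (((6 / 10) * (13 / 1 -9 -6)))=-1013955 / 478052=-2.12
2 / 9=0.22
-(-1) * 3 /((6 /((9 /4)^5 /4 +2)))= 67241 /8192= 8.21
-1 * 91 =-91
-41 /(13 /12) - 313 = -4561 /13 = -350.85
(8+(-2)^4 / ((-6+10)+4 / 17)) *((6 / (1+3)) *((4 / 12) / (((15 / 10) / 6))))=212 / 9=23.56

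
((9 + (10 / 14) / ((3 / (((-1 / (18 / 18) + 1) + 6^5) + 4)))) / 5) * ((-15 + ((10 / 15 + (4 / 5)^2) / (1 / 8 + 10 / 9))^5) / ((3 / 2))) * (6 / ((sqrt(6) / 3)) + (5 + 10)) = -19440305509321350451018 / 381722813896484375 - 19440305509321350451018 * sqrt(6) / 1908614069482421875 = -75877.23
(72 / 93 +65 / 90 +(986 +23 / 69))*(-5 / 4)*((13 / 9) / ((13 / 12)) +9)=-2756045 / 216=-12759.47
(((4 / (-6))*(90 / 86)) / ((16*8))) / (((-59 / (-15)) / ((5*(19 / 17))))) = -21375 / 2760256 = -0.01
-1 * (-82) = 82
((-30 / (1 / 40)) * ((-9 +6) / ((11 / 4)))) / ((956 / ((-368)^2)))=487526400 / 2629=185441.76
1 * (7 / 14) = 1 / 2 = 0.50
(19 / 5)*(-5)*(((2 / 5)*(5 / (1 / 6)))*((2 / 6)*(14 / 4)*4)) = -1064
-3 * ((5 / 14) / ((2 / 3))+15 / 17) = -4.25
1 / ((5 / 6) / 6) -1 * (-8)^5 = 163876 / 5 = 32775.20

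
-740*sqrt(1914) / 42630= -0.76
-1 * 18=-18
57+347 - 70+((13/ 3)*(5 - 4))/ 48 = 334.09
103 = 103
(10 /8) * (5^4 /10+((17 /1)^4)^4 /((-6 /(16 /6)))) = -1946447675026674733615 /72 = -27033995486481593522.43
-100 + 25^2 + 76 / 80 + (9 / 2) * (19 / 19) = 10609 / 20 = 530.45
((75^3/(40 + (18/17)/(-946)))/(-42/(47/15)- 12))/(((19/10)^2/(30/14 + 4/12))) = -46059853125000/161739545863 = -284.78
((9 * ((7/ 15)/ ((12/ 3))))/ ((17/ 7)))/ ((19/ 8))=294/ 1615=0.18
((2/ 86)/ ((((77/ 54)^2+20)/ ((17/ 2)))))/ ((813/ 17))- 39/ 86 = -678766773/ 1497387194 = -0.45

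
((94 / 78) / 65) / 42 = 47 / 106470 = 0.00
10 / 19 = 0.53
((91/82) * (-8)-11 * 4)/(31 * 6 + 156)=-0.15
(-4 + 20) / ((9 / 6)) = 32 / 3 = 10.67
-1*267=-267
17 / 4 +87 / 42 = 177 / 28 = 6.32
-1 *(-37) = 37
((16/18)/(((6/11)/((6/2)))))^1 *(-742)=-32648/9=-3627.56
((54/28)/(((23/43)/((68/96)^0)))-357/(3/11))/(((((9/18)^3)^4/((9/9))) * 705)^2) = -3526042320896/80021025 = -44063.95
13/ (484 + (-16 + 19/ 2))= 26/ 955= 0.03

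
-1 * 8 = -8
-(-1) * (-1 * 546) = -546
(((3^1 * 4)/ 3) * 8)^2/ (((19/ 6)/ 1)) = 6144/ 19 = 323.37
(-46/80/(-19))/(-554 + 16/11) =-253/4619280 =-0.00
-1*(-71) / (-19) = -3.74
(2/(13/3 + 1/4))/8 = 3/55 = 0.05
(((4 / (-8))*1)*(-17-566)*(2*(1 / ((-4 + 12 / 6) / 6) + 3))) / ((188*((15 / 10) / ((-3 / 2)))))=0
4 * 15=60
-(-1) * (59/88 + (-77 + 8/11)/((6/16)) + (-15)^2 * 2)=65281/264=247.28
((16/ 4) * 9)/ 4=9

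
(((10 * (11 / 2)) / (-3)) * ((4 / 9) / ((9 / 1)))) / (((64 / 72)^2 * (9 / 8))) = -55 / 54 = -1.02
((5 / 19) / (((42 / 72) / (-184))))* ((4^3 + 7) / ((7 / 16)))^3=-16184678154240 / 45619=-354779327.79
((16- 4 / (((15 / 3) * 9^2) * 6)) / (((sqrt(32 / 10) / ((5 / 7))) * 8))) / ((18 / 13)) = 126347 * sqrt(5) / 489888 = 0.58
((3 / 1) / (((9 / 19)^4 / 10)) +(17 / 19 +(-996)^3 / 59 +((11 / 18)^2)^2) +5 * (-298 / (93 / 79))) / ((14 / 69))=-82539988.10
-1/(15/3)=-0.20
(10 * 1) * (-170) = -1700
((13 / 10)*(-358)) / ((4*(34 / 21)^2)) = -1026207 / 23120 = -44.39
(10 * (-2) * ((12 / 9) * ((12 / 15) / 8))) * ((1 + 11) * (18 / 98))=-288 / 49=-5.88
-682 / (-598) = 341 / 299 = 1.14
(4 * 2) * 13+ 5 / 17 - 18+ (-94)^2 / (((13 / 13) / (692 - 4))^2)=4182467670.29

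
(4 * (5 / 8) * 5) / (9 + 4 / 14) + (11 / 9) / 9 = 3121 / 2106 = 1.48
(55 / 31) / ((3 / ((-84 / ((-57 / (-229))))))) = -352660 / 1767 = -199.58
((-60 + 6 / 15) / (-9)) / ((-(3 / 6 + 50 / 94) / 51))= -476204 / 1455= -327.29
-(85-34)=-51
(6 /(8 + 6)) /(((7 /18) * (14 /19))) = 1.50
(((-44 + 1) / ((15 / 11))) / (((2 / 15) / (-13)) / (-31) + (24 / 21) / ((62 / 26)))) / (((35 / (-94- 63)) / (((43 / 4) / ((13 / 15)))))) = 296969739 / 81176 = 3658.34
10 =10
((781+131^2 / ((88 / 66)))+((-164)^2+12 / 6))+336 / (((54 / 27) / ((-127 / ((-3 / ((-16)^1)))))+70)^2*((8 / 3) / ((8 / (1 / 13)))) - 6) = 40552.56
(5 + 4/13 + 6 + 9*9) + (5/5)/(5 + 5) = 12013/130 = 92.41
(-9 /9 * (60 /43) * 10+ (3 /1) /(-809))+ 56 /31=-13103327 /1078397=-12.15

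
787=787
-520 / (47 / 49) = -25480 / 47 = -542.13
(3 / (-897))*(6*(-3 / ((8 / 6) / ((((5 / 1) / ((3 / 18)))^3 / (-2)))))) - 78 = -205572 / 299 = -687.53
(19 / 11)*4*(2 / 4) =38 / 11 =3.45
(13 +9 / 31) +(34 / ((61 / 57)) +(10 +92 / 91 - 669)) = -105473297 / 172081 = -612.93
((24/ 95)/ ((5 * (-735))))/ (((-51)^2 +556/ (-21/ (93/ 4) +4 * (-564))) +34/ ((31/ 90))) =-2168884/ 85169375535125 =-0.00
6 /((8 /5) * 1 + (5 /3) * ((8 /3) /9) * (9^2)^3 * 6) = 15 /3936604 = 0.00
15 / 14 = 1.07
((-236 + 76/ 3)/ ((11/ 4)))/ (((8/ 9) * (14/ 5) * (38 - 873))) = 0.04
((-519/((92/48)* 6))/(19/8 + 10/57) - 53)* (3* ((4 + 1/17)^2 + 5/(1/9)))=-100787850450/7730461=-13037.75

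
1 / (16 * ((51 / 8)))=0.01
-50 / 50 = -1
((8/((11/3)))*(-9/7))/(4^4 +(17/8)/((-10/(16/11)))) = -1080/98441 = -0.01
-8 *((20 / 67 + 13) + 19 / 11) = -88592 / 737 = -120.21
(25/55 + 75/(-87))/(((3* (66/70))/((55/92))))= -11375/132066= -0.09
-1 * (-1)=1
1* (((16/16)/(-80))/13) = -1/1040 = -0.00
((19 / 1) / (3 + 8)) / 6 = 19 / 66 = 0.29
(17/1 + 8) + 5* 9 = 70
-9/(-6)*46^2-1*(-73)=3247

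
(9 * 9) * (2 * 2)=324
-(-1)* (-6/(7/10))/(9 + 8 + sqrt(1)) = -10/21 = -0.48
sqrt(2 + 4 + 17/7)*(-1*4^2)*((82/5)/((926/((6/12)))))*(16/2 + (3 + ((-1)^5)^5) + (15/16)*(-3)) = -2.96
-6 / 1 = -6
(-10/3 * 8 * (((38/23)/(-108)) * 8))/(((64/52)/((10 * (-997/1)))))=-49251800/1863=-26436.82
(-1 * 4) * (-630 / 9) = 280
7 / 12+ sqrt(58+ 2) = 7 / 12+ 2* sqrt(15) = 8.33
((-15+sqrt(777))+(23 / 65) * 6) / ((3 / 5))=-279 / 13+5 * sqrt(777) / 3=25.00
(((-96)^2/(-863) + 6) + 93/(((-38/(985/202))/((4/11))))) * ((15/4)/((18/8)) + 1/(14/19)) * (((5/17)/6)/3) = -34775406065/78041915028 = -0.45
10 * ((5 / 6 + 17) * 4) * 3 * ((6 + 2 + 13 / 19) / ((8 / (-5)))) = -441375 / 38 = -11615.13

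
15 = 15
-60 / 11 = -5.45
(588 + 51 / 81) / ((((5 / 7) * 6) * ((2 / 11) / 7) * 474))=8566327 / 767880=11.16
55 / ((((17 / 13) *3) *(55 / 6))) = 26 / 17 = 1.53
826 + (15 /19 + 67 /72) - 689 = 189769 /1368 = 138.72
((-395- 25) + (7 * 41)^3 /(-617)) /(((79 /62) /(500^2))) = -370435166500000 /48743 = -7599761329.83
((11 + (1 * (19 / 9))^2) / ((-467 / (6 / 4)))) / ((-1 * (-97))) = -626 / 1223073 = -0.00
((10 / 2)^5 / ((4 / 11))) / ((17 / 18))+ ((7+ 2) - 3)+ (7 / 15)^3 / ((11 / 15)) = 766219687 / 84150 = 9105.40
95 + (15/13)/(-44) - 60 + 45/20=5323/143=37.22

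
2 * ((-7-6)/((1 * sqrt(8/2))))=-13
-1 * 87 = -87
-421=-421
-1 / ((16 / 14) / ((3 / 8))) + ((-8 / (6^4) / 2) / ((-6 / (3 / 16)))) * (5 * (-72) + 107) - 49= -511687 / 10368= -49.35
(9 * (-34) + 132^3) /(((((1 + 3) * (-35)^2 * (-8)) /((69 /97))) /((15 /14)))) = -44.71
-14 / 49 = -2 / 7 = -0.29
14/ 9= 1.56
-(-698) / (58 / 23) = 8027 / 29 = 276.79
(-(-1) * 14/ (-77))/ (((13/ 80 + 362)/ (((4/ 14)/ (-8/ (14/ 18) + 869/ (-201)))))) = 12864/ 1310188033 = 0.00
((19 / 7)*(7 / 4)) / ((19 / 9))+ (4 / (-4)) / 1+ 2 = 13 / 4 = 3.25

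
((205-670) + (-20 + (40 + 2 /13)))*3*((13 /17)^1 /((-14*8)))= 17349 /1904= 9.11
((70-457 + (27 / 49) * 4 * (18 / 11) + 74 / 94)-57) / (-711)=11136541 / 18011763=0.62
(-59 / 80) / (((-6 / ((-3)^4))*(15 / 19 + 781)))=30267 / 2376640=0.01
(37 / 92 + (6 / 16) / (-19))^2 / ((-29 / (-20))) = 8937845 / 88609616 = 0.10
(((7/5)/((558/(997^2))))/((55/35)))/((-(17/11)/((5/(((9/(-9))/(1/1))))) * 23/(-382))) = -9302930231/109089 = -85278.35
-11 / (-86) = 11 / 86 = 0.13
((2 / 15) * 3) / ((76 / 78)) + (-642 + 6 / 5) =-60837 / 95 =-640.39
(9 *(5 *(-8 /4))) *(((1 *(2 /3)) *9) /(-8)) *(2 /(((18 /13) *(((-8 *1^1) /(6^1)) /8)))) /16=-585 /16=-36.56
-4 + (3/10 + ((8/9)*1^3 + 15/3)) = 197/90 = 2.19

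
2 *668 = 1336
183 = 183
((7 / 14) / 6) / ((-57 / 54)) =-3 / 38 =-0.08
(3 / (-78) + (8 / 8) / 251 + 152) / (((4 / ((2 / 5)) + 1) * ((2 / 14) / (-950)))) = -299772025 / 3263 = -91870.07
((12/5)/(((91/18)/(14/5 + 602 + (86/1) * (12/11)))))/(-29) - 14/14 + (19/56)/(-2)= -146374769/11611600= -12.61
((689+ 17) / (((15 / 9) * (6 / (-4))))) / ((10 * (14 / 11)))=-3883 / 175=-22.19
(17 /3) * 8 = 136 /3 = 45.33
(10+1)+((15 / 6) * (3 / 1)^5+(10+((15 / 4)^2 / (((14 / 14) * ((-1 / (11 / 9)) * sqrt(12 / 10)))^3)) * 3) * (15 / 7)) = 8959 / 14-831875 * sqrt(30) / 36288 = 514.37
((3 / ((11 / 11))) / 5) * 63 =189 / 5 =37.80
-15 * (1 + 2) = -45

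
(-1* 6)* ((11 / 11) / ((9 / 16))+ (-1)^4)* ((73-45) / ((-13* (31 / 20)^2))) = 560000 / 37479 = 14.94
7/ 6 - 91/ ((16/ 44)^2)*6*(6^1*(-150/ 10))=4459469/ 12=371622.42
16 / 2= 8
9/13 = 0.69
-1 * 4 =-4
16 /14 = 8 /7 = 1.14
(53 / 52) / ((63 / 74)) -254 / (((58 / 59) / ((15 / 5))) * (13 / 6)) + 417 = 2871079 / 47502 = 60.44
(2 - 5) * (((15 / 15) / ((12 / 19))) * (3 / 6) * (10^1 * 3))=-285 / 4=-71.25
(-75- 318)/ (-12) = 32.75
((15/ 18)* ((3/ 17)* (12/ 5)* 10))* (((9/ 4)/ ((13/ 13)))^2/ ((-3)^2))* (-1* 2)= -135/ 34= -3.97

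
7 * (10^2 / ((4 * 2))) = 175 / 2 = 87.50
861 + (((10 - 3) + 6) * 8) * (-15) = -699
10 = 10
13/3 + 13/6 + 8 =29/2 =14.50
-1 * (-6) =6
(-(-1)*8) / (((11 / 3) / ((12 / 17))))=1.54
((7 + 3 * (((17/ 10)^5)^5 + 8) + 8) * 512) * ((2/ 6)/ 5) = 5770757412348402378939569991057/ 97656250000000000000000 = 59092555.90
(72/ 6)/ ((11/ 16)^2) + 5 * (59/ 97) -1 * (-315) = 4030834/ 11737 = 343.43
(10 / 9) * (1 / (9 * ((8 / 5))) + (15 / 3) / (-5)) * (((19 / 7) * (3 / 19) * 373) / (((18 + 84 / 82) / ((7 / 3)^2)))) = -7172417 / 151632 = -47.30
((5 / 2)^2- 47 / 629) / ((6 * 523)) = 5179 / 2631736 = 0.00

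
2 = 2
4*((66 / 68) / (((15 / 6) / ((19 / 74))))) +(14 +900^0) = 48429 / 3145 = 15.40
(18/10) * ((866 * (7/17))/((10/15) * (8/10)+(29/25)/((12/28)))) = 30310/153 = 198.10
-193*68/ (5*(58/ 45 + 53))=-48.35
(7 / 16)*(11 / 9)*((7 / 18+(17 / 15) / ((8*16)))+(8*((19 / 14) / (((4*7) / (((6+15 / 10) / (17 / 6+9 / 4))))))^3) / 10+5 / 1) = 9133319707774669 / 3164205496596480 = 2.89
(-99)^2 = 9801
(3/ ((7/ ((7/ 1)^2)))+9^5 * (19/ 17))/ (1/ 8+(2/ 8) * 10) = 2992768/ 119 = 25149.31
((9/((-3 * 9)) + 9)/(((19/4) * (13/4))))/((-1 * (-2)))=16/57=0.28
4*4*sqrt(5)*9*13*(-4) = -7488*sqrt(5) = -16743.68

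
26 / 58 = 13 / 29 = 0.45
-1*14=-14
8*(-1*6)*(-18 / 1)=864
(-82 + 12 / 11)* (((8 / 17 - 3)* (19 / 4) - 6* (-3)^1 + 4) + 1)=-332415 / 374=-888.81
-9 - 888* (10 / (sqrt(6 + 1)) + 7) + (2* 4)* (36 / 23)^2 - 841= -3727546 / 529 - 8880* sqrt(7) / 7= -10402.73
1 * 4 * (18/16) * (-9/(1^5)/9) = -9/2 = -4.50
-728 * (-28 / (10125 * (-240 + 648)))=2548 / 516375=0.00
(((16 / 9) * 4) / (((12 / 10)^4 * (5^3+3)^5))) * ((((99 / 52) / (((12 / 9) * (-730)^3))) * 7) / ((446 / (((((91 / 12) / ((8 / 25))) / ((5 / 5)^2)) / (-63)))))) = 9625 / 4450212735715878471991296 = 0.00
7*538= 3766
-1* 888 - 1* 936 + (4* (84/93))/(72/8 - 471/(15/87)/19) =-181000004/99231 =-1824.03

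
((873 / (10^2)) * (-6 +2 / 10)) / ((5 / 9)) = -227853 / 2500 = -91.14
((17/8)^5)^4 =4064231406647572522401601/1152921504606846976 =3525158.82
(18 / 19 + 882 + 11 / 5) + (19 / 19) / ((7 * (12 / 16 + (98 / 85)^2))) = 35373690193 / 39960515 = 885.22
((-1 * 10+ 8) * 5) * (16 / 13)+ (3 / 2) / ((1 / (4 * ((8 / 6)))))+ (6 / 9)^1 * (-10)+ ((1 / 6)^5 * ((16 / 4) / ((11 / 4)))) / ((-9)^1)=-6864277 / 625482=-10.97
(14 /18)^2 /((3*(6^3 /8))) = 0.01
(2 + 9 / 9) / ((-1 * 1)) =-3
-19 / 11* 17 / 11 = -323 / 121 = -2.67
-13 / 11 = -1.18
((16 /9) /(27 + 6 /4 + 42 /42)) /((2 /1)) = 16 /531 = 0.03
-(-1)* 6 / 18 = 1 / 3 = 0.33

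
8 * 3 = 24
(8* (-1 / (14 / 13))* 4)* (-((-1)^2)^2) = 208 / 7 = 29.71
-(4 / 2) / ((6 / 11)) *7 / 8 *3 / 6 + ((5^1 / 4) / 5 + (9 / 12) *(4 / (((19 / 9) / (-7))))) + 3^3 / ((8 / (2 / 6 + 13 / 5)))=-6391 / 4560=-1.40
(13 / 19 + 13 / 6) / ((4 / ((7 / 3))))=2275 / 1368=1.66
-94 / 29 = -3.24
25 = 25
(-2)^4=16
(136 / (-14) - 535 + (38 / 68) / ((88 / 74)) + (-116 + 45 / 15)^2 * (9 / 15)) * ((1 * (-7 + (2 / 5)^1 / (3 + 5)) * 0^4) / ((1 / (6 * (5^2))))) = 0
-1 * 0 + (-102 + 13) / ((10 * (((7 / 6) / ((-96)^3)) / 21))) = 708673536 / 5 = 141734707.20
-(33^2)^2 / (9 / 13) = -1712997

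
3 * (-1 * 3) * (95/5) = -171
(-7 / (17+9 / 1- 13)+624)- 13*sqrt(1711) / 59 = 8105 / 13- 13*sqrt(1711) / 59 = 614.35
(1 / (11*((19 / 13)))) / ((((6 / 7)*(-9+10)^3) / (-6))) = -91 / 209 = -0.44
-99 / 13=-7.62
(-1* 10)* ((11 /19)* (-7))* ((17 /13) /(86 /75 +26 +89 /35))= 624750 /349999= 1.79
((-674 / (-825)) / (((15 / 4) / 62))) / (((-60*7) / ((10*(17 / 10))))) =-710396 / 1299375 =-0.55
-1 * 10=-10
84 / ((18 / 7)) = 98 / 3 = 32.67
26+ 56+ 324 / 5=734 / 5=146.80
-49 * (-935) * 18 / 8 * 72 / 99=74970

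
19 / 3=6.33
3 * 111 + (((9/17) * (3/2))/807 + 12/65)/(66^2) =287445463619/863199480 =333.00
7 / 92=0.08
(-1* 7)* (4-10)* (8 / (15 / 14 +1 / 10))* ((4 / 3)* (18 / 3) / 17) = 94080 / 697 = 134.98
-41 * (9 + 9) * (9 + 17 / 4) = -19557 / 2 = -9778.50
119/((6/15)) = 595/2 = 297.50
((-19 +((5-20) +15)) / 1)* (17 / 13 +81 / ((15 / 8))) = -54967 / 65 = -845.65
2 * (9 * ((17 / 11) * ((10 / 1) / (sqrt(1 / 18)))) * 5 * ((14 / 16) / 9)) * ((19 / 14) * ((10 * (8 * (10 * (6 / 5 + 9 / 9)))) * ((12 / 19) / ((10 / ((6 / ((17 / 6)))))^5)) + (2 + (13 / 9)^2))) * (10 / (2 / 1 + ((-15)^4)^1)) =6227429774417 * sqrt(2) / 12558400470990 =0.70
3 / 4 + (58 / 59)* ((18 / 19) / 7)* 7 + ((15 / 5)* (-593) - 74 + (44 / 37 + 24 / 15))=-1533429161 / 829540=-1848.53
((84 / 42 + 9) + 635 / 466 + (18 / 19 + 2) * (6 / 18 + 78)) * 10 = 32304685 / 13281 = 2432.40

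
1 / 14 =0.07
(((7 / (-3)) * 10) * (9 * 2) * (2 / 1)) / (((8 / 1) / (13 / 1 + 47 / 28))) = -6165 / 4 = -1541.25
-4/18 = -2/9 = -0.22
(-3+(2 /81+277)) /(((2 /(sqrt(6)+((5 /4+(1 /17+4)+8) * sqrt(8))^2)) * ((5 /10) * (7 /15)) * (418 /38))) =110980 * sqrt(6) /2079+45447697250 /600831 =75772.16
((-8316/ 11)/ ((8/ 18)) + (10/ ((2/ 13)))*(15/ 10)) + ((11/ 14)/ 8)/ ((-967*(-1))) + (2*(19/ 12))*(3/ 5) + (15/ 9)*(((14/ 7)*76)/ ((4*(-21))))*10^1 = -7952669393/ 4873680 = -1631.76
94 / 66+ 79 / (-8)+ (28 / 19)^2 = -598415 / 95304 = -6.28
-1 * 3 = -3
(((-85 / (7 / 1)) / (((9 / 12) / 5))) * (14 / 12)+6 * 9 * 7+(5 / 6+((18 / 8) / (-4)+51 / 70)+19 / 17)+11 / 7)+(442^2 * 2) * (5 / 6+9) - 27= 47031207467 / 12240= 3842418.91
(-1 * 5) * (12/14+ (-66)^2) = -152490/7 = -21784.29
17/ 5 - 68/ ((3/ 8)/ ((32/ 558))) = -29291/ 4185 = -7.00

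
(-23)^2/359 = 529/359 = 1.47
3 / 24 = 1 / 8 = 0.12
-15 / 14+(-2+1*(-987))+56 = -13077 / 14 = -934.07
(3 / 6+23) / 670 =0.04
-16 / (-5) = 16 / 5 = 3.20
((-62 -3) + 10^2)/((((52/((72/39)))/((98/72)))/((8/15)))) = 1372/1521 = 0.90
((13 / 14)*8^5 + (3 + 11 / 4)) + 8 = 852353 / 28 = 30441.18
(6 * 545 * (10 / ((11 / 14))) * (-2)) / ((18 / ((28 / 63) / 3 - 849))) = 3497439400 / 891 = 3925296.75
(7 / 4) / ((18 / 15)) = 35 / 24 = 1.46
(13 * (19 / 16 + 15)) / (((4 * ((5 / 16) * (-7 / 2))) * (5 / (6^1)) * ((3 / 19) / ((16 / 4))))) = -36556 / 25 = -1462.24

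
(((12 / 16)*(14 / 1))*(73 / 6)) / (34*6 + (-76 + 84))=511 / 848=0.60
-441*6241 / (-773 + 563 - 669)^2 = -305809 / 85849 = -3.56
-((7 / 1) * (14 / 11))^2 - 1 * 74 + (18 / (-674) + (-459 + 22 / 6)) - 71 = -83152288 / 122331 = -679.73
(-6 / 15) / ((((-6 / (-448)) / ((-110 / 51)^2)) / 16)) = -2223.06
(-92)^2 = 8464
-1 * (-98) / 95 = 98 / 95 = 1.03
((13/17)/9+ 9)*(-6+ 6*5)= 11120/51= 218.04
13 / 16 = 0.81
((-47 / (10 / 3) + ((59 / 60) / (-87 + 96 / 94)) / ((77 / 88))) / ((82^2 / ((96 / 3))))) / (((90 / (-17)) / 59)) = 24024844958 / 32096551725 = 0.75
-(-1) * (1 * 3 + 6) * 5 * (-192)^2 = 1658880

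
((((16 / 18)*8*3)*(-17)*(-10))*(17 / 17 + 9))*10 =1088000 / 3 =362666.67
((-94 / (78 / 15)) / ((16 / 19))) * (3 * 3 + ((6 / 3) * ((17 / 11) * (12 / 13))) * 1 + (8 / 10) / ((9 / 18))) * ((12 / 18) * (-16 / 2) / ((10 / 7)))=60128369 / 55770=1078.15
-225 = -225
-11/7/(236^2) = -11/389872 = -0.00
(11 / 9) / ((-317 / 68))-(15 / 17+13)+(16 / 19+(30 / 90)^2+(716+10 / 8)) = 2595213815 / 3686076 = 704.06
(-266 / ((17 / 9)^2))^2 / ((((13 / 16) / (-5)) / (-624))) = 1782643645440 / 83521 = 21343657.83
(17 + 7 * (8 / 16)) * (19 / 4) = 97.38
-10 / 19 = -0.53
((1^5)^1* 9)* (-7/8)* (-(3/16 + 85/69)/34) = 32907/100096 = 0.33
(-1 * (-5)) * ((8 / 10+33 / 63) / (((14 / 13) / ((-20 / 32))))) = -9035 / 2352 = -3.84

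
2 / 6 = 1 / 3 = 0.33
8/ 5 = 1.60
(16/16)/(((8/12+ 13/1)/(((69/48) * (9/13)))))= 621/8528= 0.07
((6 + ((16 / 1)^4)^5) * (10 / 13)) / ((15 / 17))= 41103477866897391940010188 / 39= 1053935329920445947179748.00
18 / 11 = 1.64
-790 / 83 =-9.52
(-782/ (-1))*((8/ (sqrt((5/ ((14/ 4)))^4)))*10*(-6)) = -919632/ 5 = -183926.40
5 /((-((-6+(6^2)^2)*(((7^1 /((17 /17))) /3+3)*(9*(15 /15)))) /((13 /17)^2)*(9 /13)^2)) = -28561 /289897056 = -0.00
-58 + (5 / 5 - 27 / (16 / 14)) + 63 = -141 / 8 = -17.62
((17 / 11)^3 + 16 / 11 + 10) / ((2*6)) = 20159 / 15972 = 1.26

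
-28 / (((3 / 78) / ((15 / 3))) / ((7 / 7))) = -3640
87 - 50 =37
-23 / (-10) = 23 / 10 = 2.30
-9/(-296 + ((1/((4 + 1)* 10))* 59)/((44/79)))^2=-4840000/46445853169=-0.00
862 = 862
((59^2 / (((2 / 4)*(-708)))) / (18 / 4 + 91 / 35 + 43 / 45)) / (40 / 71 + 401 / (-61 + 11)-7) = 41890 / 496103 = 0.08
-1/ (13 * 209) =-1/ 2717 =-0.00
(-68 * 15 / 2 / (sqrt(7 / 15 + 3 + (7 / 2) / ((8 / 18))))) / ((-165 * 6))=34 * sqrt(40830) / 44913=0.15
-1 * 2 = -2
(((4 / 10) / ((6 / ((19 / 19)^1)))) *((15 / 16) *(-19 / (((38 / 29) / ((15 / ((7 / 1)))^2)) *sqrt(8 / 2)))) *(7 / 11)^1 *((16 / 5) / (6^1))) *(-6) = 4.24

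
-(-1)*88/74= 44/37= 1.19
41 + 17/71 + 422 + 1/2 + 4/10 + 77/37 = 466.22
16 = 16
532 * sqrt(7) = 1407.54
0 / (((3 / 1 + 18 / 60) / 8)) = 0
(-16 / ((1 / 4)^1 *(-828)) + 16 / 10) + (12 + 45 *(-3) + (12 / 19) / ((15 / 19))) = -124741 / 1035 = -120.52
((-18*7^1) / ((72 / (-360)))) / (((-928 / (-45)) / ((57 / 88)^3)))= 2625110775 / 316203008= 8.30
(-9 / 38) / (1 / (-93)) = 837 / 38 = 22.03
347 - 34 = 313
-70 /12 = -35 /6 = -5.83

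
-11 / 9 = -1.22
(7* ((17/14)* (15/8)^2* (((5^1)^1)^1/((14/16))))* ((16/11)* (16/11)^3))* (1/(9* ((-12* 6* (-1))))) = 1088000/922383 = 1.18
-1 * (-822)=822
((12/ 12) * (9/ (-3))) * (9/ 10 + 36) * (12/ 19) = -6642/ 95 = -69.92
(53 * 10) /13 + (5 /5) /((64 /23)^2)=2177757 /53248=40.90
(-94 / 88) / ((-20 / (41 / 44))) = 1927 / 38720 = 0.05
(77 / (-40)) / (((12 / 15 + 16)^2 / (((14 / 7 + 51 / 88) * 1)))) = -1135 / 64512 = -0.02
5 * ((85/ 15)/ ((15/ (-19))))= -35.89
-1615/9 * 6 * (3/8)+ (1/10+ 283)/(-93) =-756637/1860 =-406.79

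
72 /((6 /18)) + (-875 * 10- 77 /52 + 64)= -440517 /52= -8471.48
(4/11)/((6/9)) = 6/11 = 0.55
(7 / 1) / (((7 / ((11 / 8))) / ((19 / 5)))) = 209 / 40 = 5.22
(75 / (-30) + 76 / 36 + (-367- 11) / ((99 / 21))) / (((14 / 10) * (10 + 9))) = -11395 / 3762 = -3.03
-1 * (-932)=932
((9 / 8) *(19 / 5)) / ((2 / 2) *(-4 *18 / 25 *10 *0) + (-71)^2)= 171 / 201640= 0.00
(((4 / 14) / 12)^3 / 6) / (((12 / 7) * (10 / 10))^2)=1 / 1306368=0.00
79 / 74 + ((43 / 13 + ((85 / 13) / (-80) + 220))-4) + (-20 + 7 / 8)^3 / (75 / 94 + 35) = 24.88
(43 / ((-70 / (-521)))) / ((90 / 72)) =44806 / 175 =256.03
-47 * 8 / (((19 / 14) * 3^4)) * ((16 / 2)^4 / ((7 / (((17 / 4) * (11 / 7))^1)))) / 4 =-35999744 / 10773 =-3341.66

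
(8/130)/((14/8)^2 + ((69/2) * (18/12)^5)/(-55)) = -2816/77831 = -0.04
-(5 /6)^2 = -25 /36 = -0.69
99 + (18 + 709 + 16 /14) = 5790 /7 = 827.14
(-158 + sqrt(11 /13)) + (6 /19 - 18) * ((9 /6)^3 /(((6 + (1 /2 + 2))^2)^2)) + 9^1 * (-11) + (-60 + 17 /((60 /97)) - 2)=-27757539049 /95213940 + sqrt(143) /13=-290.61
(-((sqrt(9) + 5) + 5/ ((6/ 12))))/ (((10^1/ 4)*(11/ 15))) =-108/ 11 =-9.82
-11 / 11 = -1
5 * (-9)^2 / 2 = 405 / 2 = 202.50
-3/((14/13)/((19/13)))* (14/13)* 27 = -1539/13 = -118.38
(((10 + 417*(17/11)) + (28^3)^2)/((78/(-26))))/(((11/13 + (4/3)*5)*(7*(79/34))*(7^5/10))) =-23429538400060/29955435433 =-782.15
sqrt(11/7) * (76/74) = 38 * sqrt(77)/259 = 1.29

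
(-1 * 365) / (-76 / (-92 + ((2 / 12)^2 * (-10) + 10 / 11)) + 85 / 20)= -26412860 / 367739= -71.83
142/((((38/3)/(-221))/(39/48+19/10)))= -10214841/1520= -6720.29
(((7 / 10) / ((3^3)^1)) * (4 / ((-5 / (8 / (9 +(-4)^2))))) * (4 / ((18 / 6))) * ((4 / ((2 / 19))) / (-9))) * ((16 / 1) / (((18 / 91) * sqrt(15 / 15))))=12393472 / 4100625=3.02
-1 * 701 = -701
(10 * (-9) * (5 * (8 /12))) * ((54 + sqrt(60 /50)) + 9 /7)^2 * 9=-404535060 /49- 417960 * sqrt(30) /7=-8582854.87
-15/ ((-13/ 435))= 6525/ 13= 501.92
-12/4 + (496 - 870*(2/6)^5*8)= 464.36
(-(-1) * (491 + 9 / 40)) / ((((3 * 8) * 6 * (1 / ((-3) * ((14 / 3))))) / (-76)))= 2613317 / 720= 3629.61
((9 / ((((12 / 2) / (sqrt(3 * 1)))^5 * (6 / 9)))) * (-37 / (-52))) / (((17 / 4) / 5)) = 185 * sqrt(3) / 14144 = 0.02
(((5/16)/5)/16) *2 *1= 1/128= 0.01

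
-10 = -10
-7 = -7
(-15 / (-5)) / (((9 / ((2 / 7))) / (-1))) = -2 / 21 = -0.10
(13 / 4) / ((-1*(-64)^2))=-13 / 16384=-0.00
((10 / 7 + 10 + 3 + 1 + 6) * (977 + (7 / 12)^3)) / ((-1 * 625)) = -1688599 / 50400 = -33.50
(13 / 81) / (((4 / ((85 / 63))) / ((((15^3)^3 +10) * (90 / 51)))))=12494091800125 / 3402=3672572545.60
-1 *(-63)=63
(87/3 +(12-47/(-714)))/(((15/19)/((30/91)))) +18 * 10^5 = 58477157099/32487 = 1800017.15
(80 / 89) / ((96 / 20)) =50 / 267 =0.19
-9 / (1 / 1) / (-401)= 9 / 401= 0.02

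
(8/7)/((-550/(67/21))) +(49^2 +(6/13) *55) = 1275122291/525525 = 2426.38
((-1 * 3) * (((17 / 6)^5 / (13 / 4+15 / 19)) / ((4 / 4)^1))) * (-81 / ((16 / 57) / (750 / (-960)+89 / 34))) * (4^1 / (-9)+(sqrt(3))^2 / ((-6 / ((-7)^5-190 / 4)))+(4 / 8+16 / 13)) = 39604554905547015 / 65388544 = 605680329.96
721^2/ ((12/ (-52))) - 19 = -6757990/ 3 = -2252663.33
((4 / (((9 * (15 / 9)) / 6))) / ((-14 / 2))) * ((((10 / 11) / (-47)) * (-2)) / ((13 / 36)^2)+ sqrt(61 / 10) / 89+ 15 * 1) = -2138424 / 611611 - 4 * sqrt(610) / 15575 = -3.50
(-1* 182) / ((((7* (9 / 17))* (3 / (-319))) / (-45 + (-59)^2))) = 484469128 / 27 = 17943301.04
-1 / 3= -0.33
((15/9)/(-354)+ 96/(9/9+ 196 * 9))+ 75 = 140675377/1874430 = 75.05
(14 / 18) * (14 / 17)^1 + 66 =10196 / 153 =66.64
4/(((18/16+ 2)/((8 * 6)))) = 1536/25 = 61.44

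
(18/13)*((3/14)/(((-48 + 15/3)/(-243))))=6561/3913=1.68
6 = 6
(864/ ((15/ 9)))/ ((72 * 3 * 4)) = 3/ 5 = 0.60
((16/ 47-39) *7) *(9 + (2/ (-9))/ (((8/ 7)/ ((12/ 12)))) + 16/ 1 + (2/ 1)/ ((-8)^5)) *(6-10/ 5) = -46522527961/ 1732608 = -26851.16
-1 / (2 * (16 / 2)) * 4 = -0.25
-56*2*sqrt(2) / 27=-5.87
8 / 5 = 1.60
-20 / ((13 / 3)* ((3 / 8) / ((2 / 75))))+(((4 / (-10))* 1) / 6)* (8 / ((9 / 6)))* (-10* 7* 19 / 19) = 14368 / 585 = 24.56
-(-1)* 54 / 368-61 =-11197 / 184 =-60.85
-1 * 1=-1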